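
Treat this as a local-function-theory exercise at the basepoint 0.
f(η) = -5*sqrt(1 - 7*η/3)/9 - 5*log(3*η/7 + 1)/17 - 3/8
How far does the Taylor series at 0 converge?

Branch term (-5/9)*sqrt(1 - η/(3/7)): its argument vanishes at η = 3/7, a square-root branch point, modulus 3/7.
Branch term (-5/17)*log(1 - η/(-7/3)): its argument vanishes at η = -7/3, a logarithmic branch point, modulus 7/3.
The radius of convergence is the smallest modulus among the singular points: 3/7.

The radius of convergence is 3/7.


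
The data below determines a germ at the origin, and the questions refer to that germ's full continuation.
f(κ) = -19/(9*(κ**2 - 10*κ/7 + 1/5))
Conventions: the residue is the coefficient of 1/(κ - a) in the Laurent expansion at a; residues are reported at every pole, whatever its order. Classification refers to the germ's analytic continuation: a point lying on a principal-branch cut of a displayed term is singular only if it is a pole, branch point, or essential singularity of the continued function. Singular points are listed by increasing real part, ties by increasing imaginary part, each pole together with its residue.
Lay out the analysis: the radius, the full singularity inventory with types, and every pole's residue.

Denominator factor (κ**2 - 10*κ/7 + 1/5): discriminant 304/245, real irrational roots 5/7 + (2/35)*sqrt(95) and 5/7 - (2/35)*sqrt(95); poles of order 1, moduli 5/7 + (2/35)*sqrt(95) and 5/7 - (2/35)*sqrt(95).
The radius of convergence is the smallest modulus among the singular points: 5/7 - (2/35)*sqrt(95).
The factor κ**2 - 10*κ/7 + 1/5 splits as (κ - a)(κ - a') with a = 5/7 - (2/35)*sqrt(95), a' = 5/7 + (2/35)*sqrt(95). At the order-1 pole a set g(κ) = (κ - a)*f(κ) = [-19/9] / (κ - a').
Simple pole: residue = g(a) at a = 5/7 - (2/35)*sqrt(95), which is (7/36)*sqrt(95).
The factor κ**2 - 10*κ/7 + 1/5 splits as (κ - a)(κ - a') with a = 5/7 + (2/35)*sqrt(95), a' = 5/7 - (2/35)*sqrt(95). At the order-1 pole a set g(κ) = (κ - a)*f(κ) = [-19/9] / (κ - a').
Simple pole: residue = g(a) at a = 5/7 + (2/35)*sqrt(95), which is -(7/36)*sqrt(95).
List the singular points by increasing real part (a conjugate pair: the negative imaginary part first).

Radius of convergence at 0: 5/7 - (2/35)*sqrt(95).
At 5/7 - (2/35)*sqrt(95): a pole of order 1; residue (7/36)*sqrt(95).
At 5/7 + (2/35)*sqrt(95): a pole of order 1; residue -(7/36)*sqrt(95).


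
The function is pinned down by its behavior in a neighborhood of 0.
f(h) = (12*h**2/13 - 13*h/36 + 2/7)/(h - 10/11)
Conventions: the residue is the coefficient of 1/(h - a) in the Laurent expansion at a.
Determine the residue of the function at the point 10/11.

At the order-1 pole 10/11 set g(h) = (h - (10/11))*f(h) = 12*h**2/13 - 13*h/36 + 2/7.
Simple pole: residue = g(a) at a = 10/11, which is 142763/198198.

The residue is 142763/198198.


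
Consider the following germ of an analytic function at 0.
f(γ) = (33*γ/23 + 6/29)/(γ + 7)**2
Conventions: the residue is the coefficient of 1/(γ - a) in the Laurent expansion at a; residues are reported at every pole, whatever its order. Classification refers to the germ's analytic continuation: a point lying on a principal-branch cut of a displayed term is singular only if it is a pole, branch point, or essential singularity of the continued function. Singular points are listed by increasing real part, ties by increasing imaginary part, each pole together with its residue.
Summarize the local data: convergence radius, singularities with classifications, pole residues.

Radius of convergence at 0: 7.
At -7: a pole of order 2; residue 33/23.

Denominator factor (γ + 7)^2: pole of order 2 at -7, modulus 7.
The radius of convergence is the smallest modulus among the singular points: 7.
At the order-2 pole -7 set g(γ) = (γ - (-7))^2*f(γ) = 33*γ/23 + 6/29.
Order-2 pole: residue = g'(a); g'(-7) = 33/23, so the residue is 33/23.


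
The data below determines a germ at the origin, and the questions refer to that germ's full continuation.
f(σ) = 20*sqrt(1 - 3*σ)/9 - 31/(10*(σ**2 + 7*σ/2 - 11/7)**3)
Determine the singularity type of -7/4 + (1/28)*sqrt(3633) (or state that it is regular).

The point is a pole of order 3.

The denominator factor σ**2 + 7*σ/2 - 11/7 vanishes at -7/4 + (1/28)*sqrt(3633) and appears to the power 3; the numerator there equals -31/10, nonzero, and no other factor vanishes.
The branch terms are analytic at this point.
Hence a pole whose order is the multiplicity, 3.


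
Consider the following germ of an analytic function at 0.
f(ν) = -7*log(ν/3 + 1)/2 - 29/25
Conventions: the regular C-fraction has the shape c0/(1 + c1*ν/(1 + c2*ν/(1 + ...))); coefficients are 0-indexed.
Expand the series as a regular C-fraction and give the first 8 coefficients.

Taylor coefficients (expand at 0): a_0 = -29/25, a_1 = -7/6, a_2 = 7/36, a_3 = -7/162, a_4 = 7/648, a_5 = -7/2430, a_6 = 7/8748, a_7 = -1/4374.
c0 = a_0 = -29/25. Peel one level at a time: if S = 1 + c*ν/S' with S'(0) = 1, then c is the ν-coefficient of S and S' = c*ν/(S - 1).
S_1 = c0/f = 1 + (-175/174)*ν + (2975/2523)*ν^2 + ...; c1 = -175/174.
S_2 = c1*ν/(S_1 - 1) = 1 + (34/29)*ν + (-1/108)*ν^2 + ...; c2 = 34/29.
S_3 = c2*ν/(S_2 - 1) = 1 + (29/3672)*ν + (-16907/13483584)*ν^2 + ...; c3 = 29/3672.
S_4 = c3*ν/(S_3 - 1) = 1 + (583/3672)*ν + (-1/135)*ν^2 + ...; c4 = 583/3672.
S_5 = c4*ν/(S_4 - 1) = 1 + (136/2915)*ν + (-142732/25491675)*ν^2 + ...; c5 = 136/2915.
S_6 = c5*ν/(S_5 - 1) = 1 + (2099/17490)*ν + (-1/140)*ν^2 + ...; c6 = 2099/17490.
S_7 = c6*ν/(S_6 - 1) = 1 + (1749/29386)*ν + ...; c7 = 1749/29386.

The regular C-fraction coefficients are [-29/25, -175/174, 34/29, 29/3672, 583/3672, 136/2915, 2099/17490, 1749/29386].


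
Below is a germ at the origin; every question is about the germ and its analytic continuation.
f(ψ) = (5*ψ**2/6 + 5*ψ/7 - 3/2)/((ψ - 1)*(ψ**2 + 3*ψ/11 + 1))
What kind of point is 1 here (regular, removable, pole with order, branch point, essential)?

The denominator factor ψ - 1 vanishes at 1 and appears to the power 1; the numerator there equals 1/21, nonzero, and no other factor vanishes.
Hence a pole whose order is the multiplicity, 1.

The point is a pole of order 1.


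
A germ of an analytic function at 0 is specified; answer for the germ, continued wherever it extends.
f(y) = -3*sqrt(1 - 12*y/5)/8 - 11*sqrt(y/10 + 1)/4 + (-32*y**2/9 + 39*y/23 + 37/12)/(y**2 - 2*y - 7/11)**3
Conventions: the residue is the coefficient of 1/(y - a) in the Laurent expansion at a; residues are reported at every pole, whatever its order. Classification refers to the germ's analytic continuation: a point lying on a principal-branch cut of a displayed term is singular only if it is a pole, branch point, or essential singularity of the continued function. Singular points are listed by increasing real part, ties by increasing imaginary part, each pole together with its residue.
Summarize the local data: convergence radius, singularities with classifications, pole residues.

Radius of convergence at 0: -1 + (3/11)*sqrt(22).
At -10: an algebraic (square-root) branch point.
At 1 - (3/11)*sqrt(22): a pole of order 3; residue -(316877/8584704)*sqrt(22).
At 5/12: an algebraic (square-root) branch point.
At 1 + (3/11)*sqrt(22): a pole of order 3; residue (316877/8584704)*sqrt(22).


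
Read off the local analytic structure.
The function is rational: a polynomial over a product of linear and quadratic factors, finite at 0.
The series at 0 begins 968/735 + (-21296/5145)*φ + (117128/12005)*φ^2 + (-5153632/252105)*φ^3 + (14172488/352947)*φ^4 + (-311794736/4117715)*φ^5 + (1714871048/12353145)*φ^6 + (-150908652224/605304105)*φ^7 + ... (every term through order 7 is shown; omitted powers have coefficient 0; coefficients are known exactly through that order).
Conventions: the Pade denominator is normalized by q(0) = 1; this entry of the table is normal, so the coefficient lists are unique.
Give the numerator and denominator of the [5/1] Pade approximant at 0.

Taylor coefficients needed (read off): a_0 = 968/735, a_1 = -21296/5145, a_2 = 117128/12005, a_3 = -5153632/252105, a_4 = 14172488/352947, a_5 = -311794736/4117715, a_6 = 1714871048/12353145.
Write the denominator as Q(φ) = 1 + q1*φ. Requiring Q*f - P = O(φ^7) with deg P <= 5 kills the coefficients of φ^6..φ^6 in Q*f:
  φ^6: a_6 + q1*a_5 = 0, i.e. 1714871048/12353145 + (-311794736/4117715)*q1 = 0.
Solving this linear system: q1 = 11/6.
The numerator is Q*f truncated at degree 5: P0 = a_0 = 968/735; P1 = a_1 + q1*a_0 = -5324/3087; P2 = a_2 + q1*a_1 = 234256/108045; P3 = a_3 + q1*a_2 = -644204/252105; P4 = a_4 + q1*a_3 = 14172488/5294205; P5 = a_5 + q1*a_4 = -77948684/37059435.

The Pade approximant has numerator coefficients [968/735, -5324/3087, 234256/108045, -644204/252105, 14172488/5294205, -77948684/37059435]; denominator coefficients [1, 11/6].


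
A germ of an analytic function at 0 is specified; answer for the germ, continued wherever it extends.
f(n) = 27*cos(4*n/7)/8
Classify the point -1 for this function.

The point is a regular point.

There is no denominator, hence no pole anywhere.
The factor cos(4*n/7) is entire.
So the germ continues analytically to -1.


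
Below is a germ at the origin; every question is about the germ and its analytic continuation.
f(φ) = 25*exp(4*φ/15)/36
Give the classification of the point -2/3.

There is no denominator, hence no pole anywhere.
The factor exp(4*φ/15) is entire.
So the germ continues analytically to -2/3.

The point is a regular point.


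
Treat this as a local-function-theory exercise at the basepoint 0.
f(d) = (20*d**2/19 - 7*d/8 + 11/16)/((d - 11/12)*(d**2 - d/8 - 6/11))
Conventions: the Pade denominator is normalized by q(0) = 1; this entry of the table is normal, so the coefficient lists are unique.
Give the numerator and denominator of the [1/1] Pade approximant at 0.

The Pade approximant has numerator coefficients [11/8, 24367/2356]; denominator coefficients [1, 2467045/310992].

Taylor coefficients needed (expand at 0): a_0 = 11/8, a_1 = -217/384, a_2 = 17269315/3852288.
Write the denominator as Q(d) = 1 + q1*d. Requiring Q*f - P = O(d^3) with deg P <= 1 kills the coefficients of d^2..d^2 in Q*f:
  d^2: a_2 + q1*a_1 = 0, i.e. 17269315/3852288 + (-217/384)*q1 = 0.
Solving this linear system: q1 = 2467045/310992.
The numerator is Q*f truncated at degree 1: P0 = a_0 = 11/8; P1 = a_1 + q1*a_0 = 24367/2356.


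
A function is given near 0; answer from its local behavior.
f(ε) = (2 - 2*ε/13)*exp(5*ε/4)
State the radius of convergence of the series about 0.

The factor exp(5*ε/4) is entire and contributes no finite singular point.
The polynomial part has no poles.
No finite singular points: the Taylor series at 0 converges everywhere.

The radius of convergence is infinite.


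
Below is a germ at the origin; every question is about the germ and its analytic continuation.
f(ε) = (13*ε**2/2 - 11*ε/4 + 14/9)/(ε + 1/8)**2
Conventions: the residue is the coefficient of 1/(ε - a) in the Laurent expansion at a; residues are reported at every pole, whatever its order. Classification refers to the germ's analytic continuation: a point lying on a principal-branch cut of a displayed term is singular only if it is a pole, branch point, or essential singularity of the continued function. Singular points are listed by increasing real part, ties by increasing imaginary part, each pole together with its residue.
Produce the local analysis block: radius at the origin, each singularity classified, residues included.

Radius of convergence at 0: 1/8.
At -1/8: a pole of order 2; residue -35/8.

Denominator factor (ε + 1/8)^2: pole of order 2 at -1/8, modulus 1/8.
The radius of convergence is the smallest modulus among the singular points: 1/8.
At the order-2 pole -1/8 set g(ε) = (ε - (-1/8))^2*f(ε) = 13*ε**2/2 - 11*ε/4 + 14/9.
Order-2 pole: residue = g'(a); g'(-1/8) = -35/8, so the residue is -35/8.


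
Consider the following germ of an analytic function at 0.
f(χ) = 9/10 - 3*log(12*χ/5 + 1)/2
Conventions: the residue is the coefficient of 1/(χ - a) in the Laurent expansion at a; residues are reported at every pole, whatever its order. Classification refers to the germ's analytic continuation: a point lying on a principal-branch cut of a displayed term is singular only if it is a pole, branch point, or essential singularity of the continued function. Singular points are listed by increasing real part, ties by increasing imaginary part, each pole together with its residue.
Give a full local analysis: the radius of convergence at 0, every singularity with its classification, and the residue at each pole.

Radius of convergence at 0: 5/12.
At -5/12: a logarithmic branch point.

Branch term (-3/2)*log(1 - χ/(-5/12)): its argument vanishes at χ = -5/12, a logarithmic branch point, modulus 5/12.
The radius of convergence is the smallest modulus among the singular points: 5/12.


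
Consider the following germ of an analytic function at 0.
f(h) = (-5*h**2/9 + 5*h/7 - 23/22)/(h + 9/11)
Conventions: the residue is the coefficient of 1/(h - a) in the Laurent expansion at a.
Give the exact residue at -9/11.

At the order-1 pole -9/11 set g(h) = (h - (-9/11))*f(h) = -5*h**2/9 + 5*h/7 - 23/22.
Simple pole: residue = g(a) at a = -9/11, which is -3391/1694.

The residue is -3391/1694.


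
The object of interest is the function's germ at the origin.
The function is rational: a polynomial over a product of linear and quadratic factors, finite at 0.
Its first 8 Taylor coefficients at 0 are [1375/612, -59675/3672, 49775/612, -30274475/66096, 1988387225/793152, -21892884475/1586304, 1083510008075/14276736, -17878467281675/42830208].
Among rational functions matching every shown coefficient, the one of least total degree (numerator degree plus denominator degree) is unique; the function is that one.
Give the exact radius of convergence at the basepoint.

No rational of total degree below 4 reproduces all 8 coefficients; solving the [1/3] Pade equations on them gives f(j) = (10/17 - 2*j)/((j - 6/5)**2*(j + 2/11)), whose expansion matches every shown term.
Denominator factor (j - 6/5)^2: pole of order 2 at 6/5, modulus 6/5.
Denominator factor (j + 2/11): pole of order 1 at -2/11, modulus 2/11.
The radius of convergence is the smallest modulus among the singular points: 2/11.

The radius of convergence is 2/11.


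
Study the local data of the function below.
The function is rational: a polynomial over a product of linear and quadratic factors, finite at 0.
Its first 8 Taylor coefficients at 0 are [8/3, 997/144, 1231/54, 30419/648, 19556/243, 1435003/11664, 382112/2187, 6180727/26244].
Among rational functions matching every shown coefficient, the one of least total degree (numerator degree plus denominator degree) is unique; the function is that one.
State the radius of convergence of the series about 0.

No rational of total degree below 6 reproduces all 8 coefficients; solving the [2/4] Pade equations on them gives f(λ) = (-29*λ**2 + 9*λ/16 - 8)/((λ - 1)**3*(λ + 3)), whose expansion matches every shown term.
Denominator factor (λ - 1)^3: pole of order 3 at 1, modulus 1.
Denominator factor (λ + 3): pole of order 1 at -3, modulus 3.
The radius of convergence is the smallest modulus among the singular points: 1.

The radius of convergence is 1.


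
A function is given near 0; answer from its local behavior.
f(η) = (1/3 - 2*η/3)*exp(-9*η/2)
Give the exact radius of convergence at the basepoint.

The factor exp(-9*η/2) is entire and contributes no finite singular point.
The polynomial part has no poles.
No finite singular points: the Taylor series at 0 converges everywhere.

The radius of convergence is infinite.


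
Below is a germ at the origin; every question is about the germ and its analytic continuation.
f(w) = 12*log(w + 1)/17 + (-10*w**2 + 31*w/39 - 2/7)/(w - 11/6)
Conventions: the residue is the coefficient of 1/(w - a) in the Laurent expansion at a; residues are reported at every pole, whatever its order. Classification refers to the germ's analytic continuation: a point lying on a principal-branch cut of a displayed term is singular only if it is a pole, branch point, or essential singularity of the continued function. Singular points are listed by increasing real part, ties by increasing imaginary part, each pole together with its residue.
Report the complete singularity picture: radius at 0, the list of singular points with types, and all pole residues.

Radius of convergence at 0: 1.
At -1: a logarithmic branch point.
At 11/6: a pole of order 1; residue -2952/91.

Denominator factor (w - 11/6): pole of order 1 at 11/6, modulus 11/6.
Branch term (12/17)*log(1 - w/(-1)): its argument vanishes at w = -1, a logarithmic branch point, modulus 1.
The radius of convergence is the smallest modulus among the singular points: 1.
The branch term is analytic at 11/6 and contributes nothing to the residue; only the rational part matters.
At the order-1 pole 11/6 set g(w) = (w - (11/6))*(rational part) = -10*w**2 + 31*w/39 - 2/7.
Simple pole: residue = g(a) at a = 11/6, which is -2952/91.
List the singular points by increasing real part (a conjugate pair: the negative imaginary part first).


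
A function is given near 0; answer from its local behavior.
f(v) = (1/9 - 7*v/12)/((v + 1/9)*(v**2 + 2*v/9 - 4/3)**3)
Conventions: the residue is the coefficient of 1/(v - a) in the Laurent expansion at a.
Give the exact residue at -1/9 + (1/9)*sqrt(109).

The factor v**2 + 2*v/9 - 4/3 splits as (v - a)(v - a') with a = -1/9 + (1/9)*sqrt(109), a' = -1/9 - (1/9)*sqrt(109). At the order-3 pole a set g(v) = (v - a)^3*f(v) = [(1/9 - 7*v/12)/(v + 1/9)] / (v - a')^3.
Order-3 pole: residue = g''(a)/2; g''(-1/9 + (1/9)*sqrt(109)) = 373977/5180116 - (413343/41440928)*sqrt(109), so the residue is 373977/10360232 - (413343/82881856)*sqrt(109).

The residue is 373977/10360232 - (413343/82881856)*sqrt(109).


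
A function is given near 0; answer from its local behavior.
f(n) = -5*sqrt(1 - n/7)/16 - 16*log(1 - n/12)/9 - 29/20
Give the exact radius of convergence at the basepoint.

The radius of convergence is 7.

Branch term (-5/16)*sqrt(1 - n/(7)): its argument vanishes at n = 7, a square-root branch point, modulus 7.
Branch term (-16/9)*log(1 - n/(12)): its argument vanishes at n = 12, a logarithmic branch point, modulus 12.
The radius of convergence is the smallest modulus among the singular points: 7.


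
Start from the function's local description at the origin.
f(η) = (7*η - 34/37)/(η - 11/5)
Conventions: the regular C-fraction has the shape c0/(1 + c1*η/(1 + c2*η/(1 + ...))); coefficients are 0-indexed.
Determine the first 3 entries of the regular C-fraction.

Taylor coefficients (expand at 0): a_0 = 170/407, a_1 = -13395/4477, a_2 = -66975/49247.
c0 = a_0 = 170/407. Peel one level at a time: if S = 1 + c*η/S' with S'(0) = 1, then c is the η-coefficient of S and S' = c*η/(S - 1).
S_1 = c0/f = 1 + (2679/374)*η + (693861/12716)*η^2 + ...; c1 = 2679/374.
S_2 = c1*η/(S_1 - 1) = 1 + (-259/34)*η + ...; c2 = -259/34.

The regular C-fraction coefficients are [170/407, 2679/374, -259/34].


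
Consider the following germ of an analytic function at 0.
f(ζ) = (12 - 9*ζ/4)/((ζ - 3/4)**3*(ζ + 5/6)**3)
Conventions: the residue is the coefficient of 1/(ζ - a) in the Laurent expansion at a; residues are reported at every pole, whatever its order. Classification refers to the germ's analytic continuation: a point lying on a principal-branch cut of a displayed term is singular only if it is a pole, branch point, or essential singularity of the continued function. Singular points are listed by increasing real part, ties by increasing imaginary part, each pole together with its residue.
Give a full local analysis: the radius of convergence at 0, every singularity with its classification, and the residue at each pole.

Radius of convergence at 0: 3/4.
At -5/6: a pole of order 3; residue -18055872/2476099.
At 3/4: a pole of order 3; residue 18055872/2476099.

Denominator factor (ζ - 3/4)^3: pole of order 3 at 3/4, modulus 3/4.
Denominator factor (ζ + 5/6)^3: pole of order 3 at -5/6, modulus 5/6.
The radius of convergence is the smallest modulus among the singular points: 3/4.
At the order-3 pole -5/6 set g(ζ) = (ζ - (-5/6))^3*f(ζ) = (12 - 9*ζ/4)/(ζ - 3/4)**3.
Order-3 pole: residue = g''(a)/2; g''(-5/6) = -36111744/2476099, so the residue is -18055872/2476099.
At the order-3 pole 3/4 set g(ζ) = (ζ - (3/4))^3*f(ζ) = (12 - 9*ζ/4)/(ζ + 5/6)**3.
Order-3 pole: residue = g''(a)/2; g''(3/4) = 36111744/2476099, so the residue is 18055872/2476099.
List the singular points by increasing real part (a conjugate pair: the negative imaginary part first).


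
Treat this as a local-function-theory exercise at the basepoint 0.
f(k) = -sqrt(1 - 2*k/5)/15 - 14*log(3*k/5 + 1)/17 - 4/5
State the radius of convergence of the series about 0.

Branch term (-14/17)*log(1 - k/(-5/3)): its argument vanishes at k = -5/3, a logarithmic branch point, modulus 5/3.
Branch term (-1/15)*sqrt(1 - k/(5/2)): its argument vanishes at k = 5/2, a square-root branch point, modulus 5/2.
The radius of convergence is the smallest modulus among the singular points: 5/3.

The radius of convergence is 5/3.


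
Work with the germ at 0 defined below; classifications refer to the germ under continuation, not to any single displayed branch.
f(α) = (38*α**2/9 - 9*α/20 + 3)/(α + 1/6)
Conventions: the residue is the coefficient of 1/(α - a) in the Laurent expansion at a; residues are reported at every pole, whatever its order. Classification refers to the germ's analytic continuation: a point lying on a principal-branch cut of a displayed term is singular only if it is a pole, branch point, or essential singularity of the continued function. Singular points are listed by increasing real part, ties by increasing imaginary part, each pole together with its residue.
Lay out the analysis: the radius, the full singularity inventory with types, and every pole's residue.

Denominator factor (α + 1/6): pole of order 1 at -1/6, modulus 1/6.
The radius of convergence is the smallest modulus among the singular points: 1/6.
At the order-1 pole -1/6 set g(α) = (α - (-1/6))*f(α) = 38*α**2/9 - 9*α/20 + 3.
Simple pole: residue = g(a) at a = -1/6, which is 10343/3240.

Radius of convergence at 0: 1/6.
At -1/6: a pole of order 1; residue 10343/3240.


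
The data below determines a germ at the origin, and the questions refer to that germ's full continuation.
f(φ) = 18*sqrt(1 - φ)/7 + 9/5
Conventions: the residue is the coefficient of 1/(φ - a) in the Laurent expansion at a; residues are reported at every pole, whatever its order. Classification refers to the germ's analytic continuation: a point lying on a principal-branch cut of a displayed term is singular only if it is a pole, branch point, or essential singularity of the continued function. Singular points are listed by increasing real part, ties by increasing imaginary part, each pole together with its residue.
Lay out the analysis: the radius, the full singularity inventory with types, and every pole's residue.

Branch term (18/7)*sqrt(1 - φ/(1)): its argument vanishes at φ = 1, a square-root branch point, modulus 1.
The radius of convergence is the smallest modulus among the singular points: 1.

Radius of convergence at 0: 1.
At 1: an algebraic (square-root) branch point.


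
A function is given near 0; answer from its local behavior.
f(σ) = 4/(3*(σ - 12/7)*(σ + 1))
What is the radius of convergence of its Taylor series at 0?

The radius of convergence is 1.

Denominator factor (σ - 12/7): pole of order 1 at 12/7, modulus 12/7.
Denominator factor (σ + 1): pole of order 1 at -1, modulus 1.
The radius of convergence is the smallest modulus among the singular points: 1.


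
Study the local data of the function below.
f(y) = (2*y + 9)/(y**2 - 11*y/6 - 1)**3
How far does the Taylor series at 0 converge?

The radius of convergence is -11/12 + (1/12)*sqrt(265).

Denominator factor (y**2 - 11*y/6 - 1)^3: discriminant 265/36, real irrational roots 11/12 + (1/12)*sqrt(265) and 11/12 - (1/12)*sqrt(265); poles of order 3, moduli 11/12 + (1/12)*sqrt(265) and -11/12 + (1/12)*sqrt(265).
The radius of convergence is the smallest modulus among the singular points: -11/12 + (1/12)*sqrt(265).


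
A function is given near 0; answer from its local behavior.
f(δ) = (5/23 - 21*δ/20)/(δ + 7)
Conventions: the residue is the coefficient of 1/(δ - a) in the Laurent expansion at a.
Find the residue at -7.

At the order-1 pole -7 set g(δ) = (δ - (-7))*f(δ) = 5/23 - 21*δ/20.
Simple pole: residue = g(a) at a = -7, which is 3481/460.

The residue is 3481/460.


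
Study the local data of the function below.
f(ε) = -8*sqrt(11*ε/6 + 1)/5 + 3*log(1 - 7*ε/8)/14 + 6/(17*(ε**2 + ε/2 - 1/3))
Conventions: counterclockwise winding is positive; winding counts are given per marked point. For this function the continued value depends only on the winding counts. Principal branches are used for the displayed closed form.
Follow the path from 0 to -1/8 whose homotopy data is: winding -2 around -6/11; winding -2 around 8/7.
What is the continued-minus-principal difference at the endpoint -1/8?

Continued minus principal equals -(6/7)*pi*i.

The rational part is single-valued and drops out of the difference; each branch term changes only by its own monodromy.
(-8/5)*sqrt(1 - ε/(-6/11)): winding -2 is even, the square root returns to the same sheet, contribution 0.
(3/14)*log(1 - ε/(8/7)): each positive loop around 8/7 adds 2*pi*i to the log, so winding -2 contributes (3/14)*(-2)*2*pi*i = -(6/7)*pi*i.
Summing the contributions at ε = -1/8 gives -(6/7)*pi*i.


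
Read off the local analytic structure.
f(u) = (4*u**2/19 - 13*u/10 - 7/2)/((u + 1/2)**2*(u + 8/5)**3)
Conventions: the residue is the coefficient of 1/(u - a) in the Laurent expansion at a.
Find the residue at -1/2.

The residue is 1278800/278179.

At the order-2 pole -1/2 set g(u) = (u - (-1/2))^2*f(u) = (4*u**2/19 - 13*u/10 - 7/2)/(u + 8/5)**3.
Order-2 pole: residue = g'(a); g'(-1/2) = 1278800/278179, so the residue is 1278800/278179.


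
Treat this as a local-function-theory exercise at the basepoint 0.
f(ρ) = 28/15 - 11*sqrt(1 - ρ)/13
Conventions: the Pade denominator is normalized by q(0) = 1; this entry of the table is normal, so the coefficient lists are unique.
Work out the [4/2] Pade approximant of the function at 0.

The Pade approximant has numerator coefficients [199/195, -449/585, -211/2340, 11/208, 11/4992]; denominator coefficients [1, -7/6, 7/24].

Taylor coefficients needed (expand at 0): a_0 = 199/195, a_1 = 11/26, a_2 = 11/104, a_3 = 11/208, a_4 = 55/1664, a_5 = 77/3328, a_6 = 231/13312.
Write the denominator as Q(ρ) = 1 + q1*ρ + q2*ρ^2. Requiring Q*f - P = O(ρ^7) with deg P <= 4 kills the coefficients of ρ^5..ρ^6 in Q*f:
  ρ^5: a_5 + q1*a_4 + q2*a_3 = 0, i.e. 77/3328 + (55/1664)*q1 + (11/208)*q2 = 0.
  ρ^6: a_6 + q1*a_5 + q2*a_4 = 0, i.e. 231/13312 + (77/3328)*q1 + (55/1664)*q2 = 0.
Solving this linear system: q1 = -7/6, q2 = 7/24.
The numerator is Q*f truncated at degree 4: P0 = a_0 = 199/195; P1 = a_1 + q1*a_0 = -449/585; P2 = a_2 + q1*a_1 + q2*a_0 = -211/2340; P3 = a_3 + q1*a_2 + q2*a_1 = 11/208; P4 = a_4 + q1*a_3 + q2*a_2 = 11/4992.


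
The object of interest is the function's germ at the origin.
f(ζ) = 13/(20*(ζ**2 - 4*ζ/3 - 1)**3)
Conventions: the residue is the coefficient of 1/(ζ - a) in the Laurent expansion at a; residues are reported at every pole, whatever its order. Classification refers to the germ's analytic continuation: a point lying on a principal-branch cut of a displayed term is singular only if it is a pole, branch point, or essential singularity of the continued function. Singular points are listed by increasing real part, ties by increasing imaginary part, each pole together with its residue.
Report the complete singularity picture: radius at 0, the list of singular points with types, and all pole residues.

Radius of convergence at 0: -2/3 + (1/3)*sqrt(13).
At 2/3 - (1/3)*sqrt(13): a pole of order 3; residue -(729/54080)*sqrt(13).
At 2/3 + (1/3)*sqrt(13): a pole of order 3; residue (729/54080)*sqrt(13).

Denominator factor (ζ**2 - 4*ζ/3 - 1)^3: discriminant 52/9, real irrational roots 2/3 + (1/3)*sqrt(13) and 2/3 - (1/3)*sqrt(13); poles of order 3, moduli 2/3 + (1/3)*sqrt(13) and -2/3 + (1/3)*sqrt(13).
The radius of convergence is the smallest modulus among the singular points: -2/3 + (1/3)*sqrt(13).
The factor ζ**2 - 4*ζ/3 - 1 splits as (ζ - a)(ζ - a') with a = 2/3 - (1/3)*sqrt(13), a' = 2/3 + (1/3)*sqrt(13). At the order-3 pole a set g(ζ) = (ζ - a)^3*f(ζ) = [13/20] / (ζ - a')^3.
Order-3 pole: residue = g''(a)/2; g''(2/3 - (1/3)*sqrt(13)) = -(729/27040)*sqrt(13), so the residue is -(729/54080)*sqrt(13).
The factor ζ**2 - 4*ζ/3 - 1 splits as (ζ - a)(ζ - a') with a = 2/3 + (1/3)*sqrt(13), a' = 2/3 - (1/3)*sqrt(13). At the order-3 pole a set g(ζ) = (ζ - a)^3*f(ζ) = [13/20] / (ζ - a')^3.
Order-3 pole: residue = g''(a)/2; g''(2/3 + (1/3)*sqrt(13)) = (729/27040)*sqrt(13), so the residue is (729/54080)*sqrt(13).
List the singular points by increasing real part (a conjugate pair: the negative imaginary part first).


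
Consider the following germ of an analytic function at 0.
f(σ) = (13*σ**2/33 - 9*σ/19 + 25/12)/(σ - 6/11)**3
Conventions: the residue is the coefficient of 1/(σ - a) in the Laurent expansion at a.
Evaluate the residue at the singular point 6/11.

At the order-3 pole 6/11 set g(σ) = (σ - (6/11))^3*f(σ) = 13*σ**2/33 - 9*σ/19 + 25/12.
Order-3 pole: residue = g''(a)/2; g''(6/11) = 26/33, so the residue is 13/33.

The residue is 13/33.


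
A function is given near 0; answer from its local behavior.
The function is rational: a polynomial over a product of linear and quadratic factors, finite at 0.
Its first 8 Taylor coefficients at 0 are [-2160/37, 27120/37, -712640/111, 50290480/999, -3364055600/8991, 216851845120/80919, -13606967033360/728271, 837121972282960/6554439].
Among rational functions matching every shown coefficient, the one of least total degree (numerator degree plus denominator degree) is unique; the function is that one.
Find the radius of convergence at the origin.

The radius of convergence is 1/6.

No rational of total degree below 4 reproduces all 8 coefficients; solving the [0/4] Pade equations on them gives f(ξ) = -12/(37*(ξ + 1/6)**2*(ξ**2 + ξ/9 + 1/5)), whose expansion matches every shown term.
Denominator factor (ξ**2 + ξ/9 + 1/5): discriminant -319/405, complex-conjugate roots (-1/18) + ((1/90)*sqrt(1595))*i and (-1/18) - ((1/90)*sqrt(1595))*i; poles of order 1, moduli (1/5)*sqrt(5) and (1/5)*sqrt(5).
Denominator factor (ξ + 1/6)^2: pole of order 2 at -1/6, modulus 1/6.
The radius of convergence is the smallest modulus among the singular points: 1/6.


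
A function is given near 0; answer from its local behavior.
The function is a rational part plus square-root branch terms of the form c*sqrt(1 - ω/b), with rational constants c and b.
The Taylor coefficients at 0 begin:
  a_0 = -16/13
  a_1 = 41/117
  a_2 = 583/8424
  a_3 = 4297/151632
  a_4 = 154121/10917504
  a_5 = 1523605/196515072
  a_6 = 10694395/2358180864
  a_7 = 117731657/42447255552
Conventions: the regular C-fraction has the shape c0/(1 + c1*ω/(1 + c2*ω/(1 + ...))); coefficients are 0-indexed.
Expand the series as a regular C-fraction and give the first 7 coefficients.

Taylor coefficients (read off): a_0 = -16/13, a_1 = 41/117, a_2 = 583/8424, a_3 = 4297/151632, a_4 = 154121/10917504, a_5 = 1523605/196515072, a_6 = 10694395/2358180864.
c0 = a_0 = -16/13. Peel one level at a time: if S = 1 + c*ω/S' with S'(0) = 1, then c is the ω-coefficient of S and S' = c*ω/(S - 1).
S_1 = c0/f = 1 + (41/144)*ω + (949/6912)*ω^2 + ...; c1 = 41/144.
S_2 = c1*ω/(S_1 - 1) = 1 + (-949/1968)*ω + (-364819/8714304)*ω^2 + ...; c2 = -949/1968.
S_3 = c2*ω/(S_2 - 1) = 1 + (-28063/323244)*ω + (-3199651/124314912)*ω^2 + ...; c3 = -28063/323244.
S_4 = c3*ω/(S_3 - 1) = 1 + (-18740813/63213912)*ω + (-45531976/1301838561)*ω^2 + ...; c4 = -18740813/63213912.
S_5 = c4*ω/(S_4 - 1) = 1 + (-92650432/785351073)*ω + (-16014962285/460507615308)*ω^2 + ...; c5 = -92650432/785351073.
S_6 = c5*ω/(S_5 - 1) = 1 + (-125643803915/426221722368)*ω + ...; c6 = -125643803915/426221722368.

The regular C-fraction coefficients are [-16/13, 41/144, -949/1968, -28063/323244, -18740813/63213912, -92650432/785351073, -125643803915/426221722368].


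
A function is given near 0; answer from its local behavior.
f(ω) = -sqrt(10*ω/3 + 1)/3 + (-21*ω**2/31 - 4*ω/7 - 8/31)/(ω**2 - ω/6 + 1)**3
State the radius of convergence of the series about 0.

Denominator factor (ω**2 - ω/6 + 1)^3: discriminant -143/36, complex-conjugate roots (1/12) + ((1/12)*sqrt(143))*i and (1/12) - ((1/12)*sqrt(143))*i; poles of order 3, moduli 1 and 1.
Branch term (-1/3)*sqrt(1 - ω/(-3/10)): its argument vanishes at ω = -3/10, a square-root branch point, modulus 3/10.
The radius of convergence is the smallest modulus among the singular points: 3/10.

The radius of convergence is 3/10.


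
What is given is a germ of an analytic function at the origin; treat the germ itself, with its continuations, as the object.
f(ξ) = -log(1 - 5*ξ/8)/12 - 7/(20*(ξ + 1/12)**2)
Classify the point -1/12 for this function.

The denominator factor ξ + 1/12 vanishes at -1/12 and appears to the power 2; the numerator there equals -7/20, nonzero, and no other factor vanishes.
The branch terms are analytic at this point.
Hence a pole whose order is the multiplicity, 2.

The point is a pole of order 2.


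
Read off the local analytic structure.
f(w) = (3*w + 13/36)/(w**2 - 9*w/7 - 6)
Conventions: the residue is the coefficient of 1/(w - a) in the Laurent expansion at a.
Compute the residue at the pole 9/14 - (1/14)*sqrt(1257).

The factor w**2 - 9*w/7 - 6 splits as (w - a)(w - a') with a = 9/14 - (1/14)*sqrt(1257), a' = 9/14 + (1/14)*sqrt(1257). At the order-1 pole a set g(w) = (w - a)*f(w) = [3*w + 13/36] / (w - a').
Simple pole: residue = g(a) at a = 9/14 - (1/14)*sqrt(1257), which is 3/2 - (577/45252)*sqrt(1257).

The residue is 3/2 - (577/45252)*sqrt(1257).


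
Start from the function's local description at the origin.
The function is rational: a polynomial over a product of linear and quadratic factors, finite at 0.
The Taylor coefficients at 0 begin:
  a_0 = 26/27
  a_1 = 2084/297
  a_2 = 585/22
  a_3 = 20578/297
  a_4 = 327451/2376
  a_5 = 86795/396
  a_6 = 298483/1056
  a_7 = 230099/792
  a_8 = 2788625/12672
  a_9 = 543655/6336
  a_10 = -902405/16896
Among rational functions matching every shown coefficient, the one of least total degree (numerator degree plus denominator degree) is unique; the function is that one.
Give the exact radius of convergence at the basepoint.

No rational of total degree below 9 reproduces all 11 coefficients; solving the [1/8] Pade equations on them gives f(k) = (25*k/33 + 26/27)/((k - 1)**2*(k**2 - 3*k/2 + 1)**3), whose expansion matches every shown term.
Denominator factor (k**2 - 3*k/2 + 1)^3: discriminant -7/4, complex-conjugate roots (3/4) + ((1/4)*sqrt(7))*i and (3/4) - ((1/4)*sqrt(7))*i; poles of order 3, moduli 1 and 1.
Denominator factor (k - 1)^2: pole of order 2 at 1, modulus 1.
The radius of convergence is the smallest modulus among the singular points: 1.

The radius of convergence is 1.


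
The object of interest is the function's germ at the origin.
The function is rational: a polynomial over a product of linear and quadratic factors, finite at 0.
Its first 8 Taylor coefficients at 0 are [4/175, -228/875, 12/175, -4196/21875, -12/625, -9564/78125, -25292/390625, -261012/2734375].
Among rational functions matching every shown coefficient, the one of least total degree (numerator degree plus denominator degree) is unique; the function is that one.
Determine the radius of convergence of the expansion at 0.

No rational of total degree below 5 reproduces all 8 coefficients; solving the [1/4] Pade equations on them gives f(θ) = (4*θ - 5/14)/((θ - 1)*(θ + 5/2)**3), whose expansion matches every shown term.
Denominator factor (θ + 5/2)^3: pole of order 3 at -5/2, modulus 5/2.
Denominator factor (θ - 1): pole of order 1 at 1, modulus 1.
The radius of convergence is the smallest modulus among the singular points: 1.

The radius of convergence is 1.


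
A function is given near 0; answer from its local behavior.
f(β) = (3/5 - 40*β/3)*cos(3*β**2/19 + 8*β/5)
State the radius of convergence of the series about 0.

The radius of convergence is infinite.

The factor cos(3*β**2/19 + 8*β/5) is entire and contributes no finite singular point.
The polynomial part has no poles.
No finite singular points: the Taylor series at 0 converges everywhere.


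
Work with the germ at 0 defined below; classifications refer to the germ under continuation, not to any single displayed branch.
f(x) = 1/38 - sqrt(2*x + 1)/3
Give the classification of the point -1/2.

The point is an algebraic (square-root) branch point.

The term (-1/3)*sqrt(1 - x/(-1/2)) has argument 1 - -1/2/(-1/2) = 0 at -1/2: a square-root (algebraic, two-sheeted) branch point; the remaining terms are analytic or single-valued there.


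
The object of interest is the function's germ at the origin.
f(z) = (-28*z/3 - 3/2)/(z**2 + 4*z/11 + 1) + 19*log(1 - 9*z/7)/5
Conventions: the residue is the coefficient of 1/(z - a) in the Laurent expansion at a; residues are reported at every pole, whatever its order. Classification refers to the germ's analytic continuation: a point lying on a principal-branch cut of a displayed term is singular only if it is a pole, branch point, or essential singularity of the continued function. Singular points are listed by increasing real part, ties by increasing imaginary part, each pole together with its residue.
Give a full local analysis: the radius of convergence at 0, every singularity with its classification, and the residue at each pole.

Denominator factor (z**2 + 4*z/11 + 1): discriminant -468/121, complex-conjugate roots (-2/11) + ((3/11)*sqrt(13))*i and (-2/11) - ((3/11)*sqrt(13))*i; poles of order 1, moduli 1 and 1.
Branch term (19/5)*log(1 - z/(7/9)): its argument vanishes at z = 7/9, a logarithmic branch point, modulus 7/9.
The radius of convergence is the smallest modulus among the singular points: 7/9.
The branch term is analytic at (-2/11) - ((3/11)*sqrt(13))*i and contributes nothing to the residue; only the rational part matters.
The factor z**2 + 4*z/11 + 1 splits as (z - a)(z - a') with a = (-2/11) - ((3/11)*sqrt(13))*i, a' = (-2/11) + ((3/11)*sqrt(13))*i. At the order-1 pole a set g(z) = (z - a)*(rational part) = [-28*z/3 - 3/2] / (z - a').
Simple pole: residue = g(a) at a = (-2/11) - ((3/11)*sqrt(13))*i, which is (-14/3) + ((1/36)*sqrt(13))*i.
The branch term is analytic at (-2/11) + ((3/11)*sqrt(13))*i and contributes nothing to the residue; only the rational part matters.
The factor z**2 + 4*z/11 + 1 splits as (z - a)(z - a') with a = (-2/11) + ((3/11)*sqrt(13))*i, a' = (-2/11) - ((3/11)*sqrt(13))*i. At the order-1 pole a set g(z) = (z - a)*(rational part) = [-28*z/3 - 3/2] / (z - a').
Simple pole: residue = g(a) at a = (-2/11) + ((3/11)*sqrt(13))*i, which is (-14/3) - ((1/36)*sqrt(13))*i.
List the singular points by increasing real part (a conjugate pair: the negative imaginary part first).

Radius of convergence at 0: 7/9.
At (-2/11) - ((3/11)*sqrt(13))*i: a pole of order 1; residue (-14/3) + ((1/36)*sqrt(13))*i.
At (-2/11) + ((3/11)*sqrt(13))*i: a pole of order 1; residue (-14/3) - ((1/36)*sqrt(13))*i.
At 7/9: a logarithmic branch point.


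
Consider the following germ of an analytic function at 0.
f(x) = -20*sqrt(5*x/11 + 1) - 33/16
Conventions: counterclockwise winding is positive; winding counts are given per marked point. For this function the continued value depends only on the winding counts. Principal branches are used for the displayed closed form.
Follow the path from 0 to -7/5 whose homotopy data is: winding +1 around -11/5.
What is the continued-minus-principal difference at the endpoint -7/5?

Continued minus principal equals (80/11)*sqrt(11).

The rational part is single-valued and drops out of the difference; each branch term changes only by its own monodromy.
(-20)*sqrt(1 - x/(-11/5)): winding +1 is odd, the square root flips sign, contributing -2*(-20)*sqrt(1 - (-7/5)/(-11/5)) = -2*(-20)*sqrt(4/11) = (80/11)*sqrt(11).
Summing the contributions at x = -7/5 gives (80/11)*sqrt(11).
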